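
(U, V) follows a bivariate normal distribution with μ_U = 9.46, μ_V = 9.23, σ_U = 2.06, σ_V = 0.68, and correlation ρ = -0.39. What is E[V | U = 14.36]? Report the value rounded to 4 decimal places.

8.5992

For a bivariate normal, E[V | U=x] = μ_V + ρ·(σ_V/σ_U)·(x − μ_U).
E[V | U=14.36] = 9.23 + (-0.39)·(0.68/2.06)·(14.36 − (9.46)) = 9.23 + (-0.12874)·(4.9) = 8.5992.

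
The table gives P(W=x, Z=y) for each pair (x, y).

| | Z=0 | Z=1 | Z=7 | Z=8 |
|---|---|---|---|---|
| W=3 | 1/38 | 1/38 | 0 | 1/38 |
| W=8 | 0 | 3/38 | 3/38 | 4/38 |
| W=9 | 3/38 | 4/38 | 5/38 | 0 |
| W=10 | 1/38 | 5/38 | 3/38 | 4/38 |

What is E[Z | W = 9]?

13/4

P(W = 9) = 6/19.
Σ Z·P over the event = 0·(3/38) + 1·(4/38) + 7·(5/38) = 39/38.
E[Z | W = 9] = (39/38) / (6/19) = 13/4.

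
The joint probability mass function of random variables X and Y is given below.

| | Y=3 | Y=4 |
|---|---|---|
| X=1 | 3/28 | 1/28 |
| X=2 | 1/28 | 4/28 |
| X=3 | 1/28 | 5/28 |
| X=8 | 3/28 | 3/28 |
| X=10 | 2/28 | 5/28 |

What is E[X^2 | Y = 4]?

P(Y = 4) = 9/14.
Σ X^2·P over the event = 1·(1/28) + 4·(4/28) + 9·(5/28) + 64·(3/28) + 100·(5/28) = 377/14.
E[X^2 | Y = 4] = (377/14) / (9/14) = 377/9.

377/9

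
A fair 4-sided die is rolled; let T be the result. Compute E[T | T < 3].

3/2

Given T < 3, T is equally likely to be any of {1, 2}.
E[T | T < 3] = (1 + 2) / 2 = 3/2.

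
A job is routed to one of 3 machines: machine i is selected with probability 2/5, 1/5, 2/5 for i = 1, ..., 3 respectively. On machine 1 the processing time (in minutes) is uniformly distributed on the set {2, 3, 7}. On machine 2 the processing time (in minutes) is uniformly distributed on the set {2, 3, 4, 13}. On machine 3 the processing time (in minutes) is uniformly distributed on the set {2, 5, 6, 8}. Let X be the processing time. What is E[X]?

24/5

E[X | machine 1] = (2+3+7)/3 = 4.
E[X | machine 2] = (2+3+4+13)/4 = 11/2.
E[X | machine 3] = (2+5+6+8)/4 = 21/4.
By the law of total expectation,
E[X] = (2/5)·(4) + (1/5)·(11/2) + (2/5)·(21/4) = 24/5.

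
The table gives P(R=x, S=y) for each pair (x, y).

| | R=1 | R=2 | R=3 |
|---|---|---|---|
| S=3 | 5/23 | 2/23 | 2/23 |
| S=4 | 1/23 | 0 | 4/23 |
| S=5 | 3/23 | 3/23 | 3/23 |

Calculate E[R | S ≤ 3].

P(S ≤ 3) = 9/23.
Σ R·P over the event = 1·(5/23) + 2·(2/23) + 3·(2/23) = 15/23.
E[R | S ≤ 3] = (15/23) / (9/23) = 5/3.

5/3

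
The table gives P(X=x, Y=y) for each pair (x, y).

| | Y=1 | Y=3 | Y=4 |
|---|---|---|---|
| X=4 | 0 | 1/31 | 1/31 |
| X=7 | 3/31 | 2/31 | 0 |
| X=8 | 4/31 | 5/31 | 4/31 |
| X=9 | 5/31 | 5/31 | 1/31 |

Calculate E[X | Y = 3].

P(Y = 3) = 13/31.
Σ X·P over the event = 4·(1/31) + 7·(2/31) + 8·(5/31) + 9·(5/31) = 103/31.
E[X | Y = 3] = (103/31) / (13/31) = 103/13.

103/13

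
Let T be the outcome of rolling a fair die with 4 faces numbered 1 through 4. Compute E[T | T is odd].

Given T is odd, T is equally likely to be any of {1, 3}.
E[T | T is odd] = (1 + 3) / 2 = 2.

2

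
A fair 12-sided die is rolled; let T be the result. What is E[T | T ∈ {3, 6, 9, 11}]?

29/4

P(T ∈ {3, 6, 9, 11}) = 1/3.
Σ over the event: 3·1/12 + 6·1/12 + 9·1/12 + 11·1/12 = 29/12.
E[T | T ∈ {3, 6, 9, 11}] = (29/12) / (1/3) = 29/4.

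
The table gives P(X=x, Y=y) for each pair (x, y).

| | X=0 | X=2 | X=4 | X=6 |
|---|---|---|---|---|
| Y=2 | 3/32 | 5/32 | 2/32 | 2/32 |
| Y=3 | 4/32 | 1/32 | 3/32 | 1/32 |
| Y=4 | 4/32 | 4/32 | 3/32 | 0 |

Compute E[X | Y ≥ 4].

P(Y ≥ 4) = 11/32.
Σ X·P over the event = 0·(4/32) + 2·(4/32) + 4·(3/32) = 5/8.
E[X | Y ≥ 4] = (5/8) / (11/32) = 20/11.

20/11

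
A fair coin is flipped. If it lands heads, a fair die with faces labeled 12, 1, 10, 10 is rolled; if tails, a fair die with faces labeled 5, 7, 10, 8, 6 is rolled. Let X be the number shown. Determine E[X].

309/40

E[X | heads] = (12+1+10+10)/4 = 33/4.
E[X | tails] = (5+7+10+8+6)/5 = 36/5.
E[X] = (1/2)·(33/4) + (1/2)·(36/5) = 309/40.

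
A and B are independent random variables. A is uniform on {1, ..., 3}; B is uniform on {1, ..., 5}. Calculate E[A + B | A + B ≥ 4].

67/12

P(A + B ≥ 4) = 4/5.
Summing (A+B)·P(x,y) over outcomes with A + B ≥ 4 gives 67/15.
E[A + B | A + B ≥ 4] = (67/15) / (4/5) = 67/12.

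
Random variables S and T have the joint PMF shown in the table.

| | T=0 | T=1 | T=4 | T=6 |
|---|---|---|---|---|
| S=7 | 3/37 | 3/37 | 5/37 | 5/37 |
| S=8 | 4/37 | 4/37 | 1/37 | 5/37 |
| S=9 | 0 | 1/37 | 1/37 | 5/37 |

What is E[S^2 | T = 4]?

P(T = 4) = 7/37.
Σ S^2·P over the event = 49·(5/37) + 64·(1/37) + 81·(1/37) = 390/37.
E[S^2 | T = 4] = (390/37) / (7/37) = 390/7.

390/7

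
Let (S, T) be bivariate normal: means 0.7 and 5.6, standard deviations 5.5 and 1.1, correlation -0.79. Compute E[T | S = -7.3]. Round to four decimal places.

For a bivariate normal, E[T | S=x] = μ_T + ρ·(σ_T/σ_S)·(x − μ_S).
E[T | S=-7.3] = 5.6 + (-0.79)·(1.1/5.5)·(-7.3 − (0.7)) = 5.6 + (-0.158)·(-8) = 6.8640.

6.8640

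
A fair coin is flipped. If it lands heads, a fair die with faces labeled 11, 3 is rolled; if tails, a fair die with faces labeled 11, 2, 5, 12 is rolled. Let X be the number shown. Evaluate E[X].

29/4

E[X | heads] = (11+3)/2 = 7.
E[X | tails] = (11+2+5+12)/4 = 15/2.
By the law of total expectation,
E[X] = (1/2)·(7) + (1/2)·(15/2) = 29/4.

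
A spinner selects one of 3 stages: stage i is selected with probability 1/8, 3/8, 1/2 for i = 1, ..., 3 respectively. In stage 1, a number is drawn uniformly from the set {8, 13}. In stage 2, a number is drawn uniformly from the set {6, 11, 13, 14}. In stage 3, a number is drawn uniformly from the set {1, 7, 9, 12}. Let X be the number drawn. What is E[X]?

145/16

E[X | stage 1] = (8+13)/2 = 21/2.
E[X | stage 2] = (6+11+13+14)/4 = 11.
E[X | stage 3] = (1+7+9+12)/4 = 29/4.
By the law of total expectation,
E[X] = (1/8)·(21/2) + (3/8)·(11) + (1/2)·(29/4) = 145/16.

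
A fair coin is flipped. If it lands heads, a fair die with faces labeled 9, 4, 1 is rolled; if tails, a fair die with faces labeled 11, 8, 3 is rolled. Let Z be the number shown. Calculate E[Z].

E[Z | heads] = (9+4+1)/3 = 14/3.
E[Z | tails] = (11+8+3)/3 = 22/3.
By the law of total expectation,
E[Z] = (1/2)·(14/3) + (1/2)·(22/3) = 6.

6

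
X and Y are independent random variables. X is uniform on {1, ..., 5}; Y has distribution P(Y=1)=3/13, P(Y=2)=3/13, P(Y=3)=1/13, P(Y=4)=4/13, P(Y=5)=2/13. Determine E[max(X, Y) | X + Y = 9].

5

P(X + Y = 9) = 6/65.
Summing max(X,Y)·P(x,y) over outcomes with X + Y = 9 gives 6/13.
E[max(X, Y) | X + Y = 9] = (6/13) / (6/65) = 5.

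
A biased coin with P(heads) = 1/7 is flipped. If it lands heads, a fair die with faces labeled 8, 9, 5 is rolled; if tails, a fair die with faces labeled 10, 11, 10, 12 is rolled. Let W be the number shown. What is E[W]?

E[W | heads] = (8+9+5)/3 = 22/3.
E[W | tails] = (10+11+10+12)/4 = 43/4.
E[W] = (1/7)·(22/3) + (6/7)·(43/4) = 431/42.

431/42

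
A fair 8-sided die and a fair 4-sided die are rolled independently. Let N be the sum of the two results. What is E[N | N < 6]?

P(N < 6) = 5/16.
Σ over the event: 2·1/32 + 3·1/16 + 4·3/32 + 5·1/8 = 5/4.
E[N | N < 6] = (5/4) / (5/16) = 4.

4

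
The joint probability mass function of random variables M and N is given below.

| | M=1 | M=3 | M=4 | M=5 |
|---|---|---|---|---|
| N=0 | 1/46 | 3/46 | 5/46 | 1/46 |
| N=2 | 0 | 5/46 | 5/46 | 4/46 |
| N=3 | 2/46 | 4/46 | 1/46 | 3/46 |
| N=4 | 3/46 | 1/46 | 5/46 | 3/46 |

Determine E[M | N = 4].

41/12

P(N = 4) = 6/23.
Summing M·P(M=x,N=y) over the conditioning event gives 41/46.
E[M | N = 4] = (41/46) / (6/23) = 41/12.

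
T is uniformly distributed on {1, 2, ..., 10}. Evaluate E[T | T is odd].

5

Given T is odd, T is equally likely to be any of {1, 3, 5, 7, 9}.
E[T | T is odd] = (1 + 3 + 5 + 7 + 9) / 5 = 5.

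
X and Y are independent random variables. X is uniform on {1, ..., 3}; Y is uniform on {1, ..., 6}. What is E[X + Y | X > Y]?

4

Outcomes with X > Y: (2,1), (3,1), (3,2), each with probability 1/18.
E[X + Y | X > Y] = (3 + 4 + 5) / 3 = 4.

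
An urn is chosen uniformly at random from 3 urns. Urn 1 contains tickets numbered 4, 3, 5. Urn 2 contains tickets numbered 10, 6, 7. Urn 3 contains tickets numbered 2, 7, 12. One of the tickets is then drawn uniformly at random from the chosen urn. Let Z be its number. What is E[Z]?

56/9

E[Z | urn 1] = (4+3+5)/3 = 4.
E[Z | urn 2] = (10+6+7)/3 = 23/3.
E[Z | urn 3] = (2+7+12)/3 = 7.
E[Z] = (1/3)·(4) + (1/3)·(23/3) + (1/3)·(7) = 56/9.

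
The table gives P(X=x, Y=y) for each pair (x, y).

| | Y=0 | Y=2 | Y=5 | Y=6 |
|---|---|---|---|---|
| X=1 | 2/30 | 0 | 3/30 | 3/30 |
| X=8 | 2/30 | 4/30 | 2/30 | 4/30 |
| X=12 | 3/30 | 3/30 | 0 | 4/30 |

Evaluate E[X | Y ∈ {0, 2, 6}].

41/5

P(Y ∈ {0, 2, 6}) = 5/6.
Summing X·P(X=x,Y=y) over the conditioning event gives 41/6.
E[X | Y ∈ {0, 2, 6}] = (41/6) / (5/6) = 41/5.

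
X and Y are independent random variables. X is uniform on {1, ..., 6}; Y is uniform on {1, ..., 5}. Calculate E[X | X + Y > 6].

14/3

P(X + Y > 6) = 1/2.
Summing X·P(x,y) over outcomes with X + Y > 6 gives 7/3.
E[X | X + Y > 6] = (7/3) / (1/2) = 14/3.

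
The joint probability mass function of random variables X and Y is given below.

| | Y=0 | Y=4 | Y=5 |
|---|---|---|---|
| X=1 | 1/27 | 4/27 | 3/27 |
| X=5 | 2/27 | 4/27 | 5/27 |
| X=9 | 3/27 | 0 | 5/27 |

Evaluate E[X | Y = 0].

19/3

P(Y = 0) = 2/9.
Σ X·P over the event = 1·(1/27) + 5·(2/27) + 9·(3/27) = 38/27.
E[X | Y = 0] = (38/27) / (2/9) = 19/3.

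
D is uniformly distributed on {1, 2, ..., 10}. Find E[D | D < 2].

Given D < 2, D is equally likely to be any of {1}.
E[D | D < 2] = (1) / 1 = 1.

1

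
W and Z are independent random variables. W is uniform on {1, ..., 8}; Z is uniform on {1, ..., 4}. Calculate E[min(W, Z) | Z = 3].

21/8

Outcomes with Z = 3: (1,3), (2,3), (3,3), (4,3), (5,3), (6,3), (7,3), (8,3), each with probability 1/32.
E[min(W, Z) | Z = 3] = (1 + 2 + 3 + 3 + 3 + 3 + 3 + 3) / 8 = 21/8.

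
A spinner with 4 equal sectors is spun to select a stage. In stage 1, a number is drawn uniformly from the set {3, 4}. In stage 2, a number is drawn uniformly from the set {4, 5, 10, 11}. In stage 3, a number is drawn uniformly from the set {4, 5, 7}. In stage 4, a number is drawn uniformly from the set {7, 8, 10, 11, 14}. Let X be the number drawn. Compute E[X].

E[X | stage 1] = (3+4)/2 = 7/2.
E[X | stage 2] = (4+5+10+11)/4 = 15/2.
E[X | stage 3] = (4+5+7)/3 = 16/3.
E[X | stage 4] = (7+8+10+11+14)/5 = 10.
By the law of total expectation,
E[X] = (1/4)·(7/2) + (1/4)·(15/2) + (1/4)·(16/3) + (1/4)·(10) = 79/12.

79/12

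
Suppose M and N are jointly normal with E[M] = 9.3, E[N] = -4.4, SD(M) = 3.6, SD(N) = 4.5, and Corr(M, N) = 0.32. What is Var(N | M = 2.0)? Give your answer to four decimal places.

Var(N | M=x) = (1 − ρ²)·σ_N².
Var(N | M=2.0) = (4.5)²·(1 − (0.32)²) = 20.25·0.8976 = 18.1764.

18.1764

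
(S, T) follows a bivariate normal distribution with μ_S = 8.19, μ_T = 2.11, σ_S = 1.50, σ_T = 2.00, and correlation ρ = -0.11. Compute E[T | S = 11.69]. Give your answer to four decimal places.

1.5967

The regression of T on S has slope ρ·σ_T/σ_S and passes through (μ_S, μ_T).
E[T | S=11.69] = 2.11 + (-0.11)·(2.00/1.50)·(11.69 − (8.19)) = 2.11 + (-0.14667)·(3.5) = 1.5967.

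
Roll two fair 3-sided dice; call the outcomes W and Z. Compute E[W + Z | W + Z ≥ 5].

Outcomes with W + Z ≥ 5: (2,3), (3,2), (3,3), each with probability 1/9.
E[W + Z | W + Z ≥ 5] = (5 + 5 + 6) / 3 = 16/3.

16/3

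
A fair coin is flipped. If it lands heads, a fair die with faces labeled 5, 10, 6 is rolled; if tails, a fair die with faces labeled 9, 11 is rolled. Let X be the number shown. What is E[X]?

E[X | heads] = (5+10+6)/3 = 7.
E[X | tails] = (9+11)/2 = 10.
By the law of total expectation,
E[X] = (1/2)·(7) + (1/2)·(10) = 17/2.

17/2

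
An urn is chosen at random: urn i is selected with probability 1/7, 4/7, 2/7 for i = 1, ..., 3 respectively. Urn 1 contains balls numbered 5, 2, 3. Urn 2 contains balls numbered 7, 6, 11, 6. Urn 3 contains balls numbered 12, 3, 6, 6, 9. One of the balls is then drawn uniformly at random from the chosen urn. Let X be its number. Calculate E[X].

716/105

E[X | urn 1] = (5+2+3)/3 = 10/3.
E[X | urn 2] = (7+6+11+6)/4 = 15/2.
E[X | urn 3] = (12+3+6+6+9)/5 = 36/5.
E[X] = (1/7)·(10/3) + (4/7)·(15/2) + (2/7)·(36/5) = 716/105.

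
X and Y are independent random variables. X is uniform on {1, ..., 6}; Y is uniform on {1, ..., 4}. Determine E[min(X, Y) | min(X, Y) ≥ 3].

27/8

P(min(X, Y) ≥ 3) = 1/3.
Summing min(X,Y)·P(x,y) over outcomes with min(X, Y) ≥ 3 gives 9/8.
E[min(X, Y) | min(X, Y) ≥ 3] = (9/8) / (1/3) = 27/8.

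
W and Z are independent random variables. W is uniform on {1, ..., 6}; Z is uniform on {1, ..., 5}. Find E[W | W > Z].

P(W > Z) = 1/2.
Summing W·P(x,y) over outcomes with W > Z gives 7/3.
E[W | W > Z] = (7/3) / (1/2) = 14/3.

14/3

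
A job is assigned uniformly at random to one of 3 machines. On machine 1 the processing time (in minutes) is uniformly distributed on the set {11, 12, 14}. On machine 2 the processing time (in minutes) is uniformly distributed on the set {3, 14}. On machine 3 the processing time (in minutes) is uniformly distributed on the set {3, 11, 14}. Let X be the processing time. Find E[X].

E[X | machine 1] = (11+12+14)/3 = 37/3.
E[X | machine 2] = (3+14)/2 = 17/2.
E[X | machine 3] = (3+11+14)/3 = 28/3.
E[X] = (1/3)·(37/3) + (1/3)·(17/2) + (1/3)·(28/3) = 181/18.

181/18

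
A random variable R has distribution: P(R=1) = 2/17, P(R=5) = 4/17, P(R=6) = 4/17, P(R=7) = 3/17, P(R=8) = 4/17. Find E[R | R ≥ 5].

P(R ≥ 5) = 15/17.
Σ over the event: 5·4/17 + 6·4/17 + 7·3/17 + 8·4/17 = 97/17.
E[R | R ≥ 5] = (97/17) / (15/17) = 97/15.

97/15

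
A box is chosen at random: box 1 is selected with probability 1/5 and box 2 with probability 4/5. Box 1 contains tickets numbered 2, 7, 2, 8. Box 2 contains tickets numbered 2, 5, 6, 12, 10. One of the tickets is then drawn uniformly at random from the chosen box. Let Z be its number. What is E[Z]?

E[Z | box 1] = (2+7+2+8)/4 = 19/4.
E[Z | box 2] = (2+5+6+12+10)/5 = 7.
E[Z] = (1/5)·(19/4) + (4/5)·(7) = 131/20.

131/20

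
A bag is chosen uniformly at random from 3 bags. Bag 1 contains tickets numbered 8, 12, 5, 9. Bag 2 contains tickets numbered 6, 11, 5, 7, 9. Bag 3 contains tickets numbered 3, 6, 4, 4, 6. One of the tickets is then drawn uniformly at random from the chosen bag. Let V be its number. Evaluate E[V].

E[V | bag 1] = (8+12+5+9)/4 = 17/2.
E[V | bag 2] = (6+11+5+7+9)/5 = 38/5.
E[V | bag 3] = (3+6+4+4+6)/5 = 23/5.
E[V] = (1/3)·(17/2) + (1/3)·(38/5) + (1/3)·(23/5) = 69/10.

69/10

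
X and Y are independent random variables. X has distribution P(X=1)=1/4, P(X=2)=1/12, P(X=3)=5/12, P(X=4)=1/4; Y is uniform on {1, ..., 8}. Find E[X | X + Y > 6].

41/14

P(X + Y > 6) = 7/12.
Summing X·P(x,y) over outcomes with X + Y > 6 gives 41/24.
E[X | X + Y > 6] = (41/24) / (7/12) = 41/14.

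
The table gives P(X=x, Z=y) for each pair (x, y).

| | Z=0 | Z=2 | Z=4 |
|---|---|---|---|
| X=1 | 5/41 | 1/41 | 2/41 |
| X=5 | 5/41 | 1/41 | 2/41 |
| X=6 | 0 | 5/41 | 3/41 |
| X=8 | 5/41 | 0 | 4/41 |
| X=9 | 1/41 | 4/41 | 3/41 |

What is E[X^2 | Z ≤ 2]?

P(Z ≤ 2) = 27/41.
Σ X^2·P over the event = 1·(5/41) + 1·(1/41) + 25·(5/41) + 25·(1/41) + 36·(5/41) + 64·(5/41) + 81·(1/41) + 81·(4/41) = 1061/41.
E[X^2 | Z ≤ 2] = (1061/41) / (27/41) = 1061/27.

1061/27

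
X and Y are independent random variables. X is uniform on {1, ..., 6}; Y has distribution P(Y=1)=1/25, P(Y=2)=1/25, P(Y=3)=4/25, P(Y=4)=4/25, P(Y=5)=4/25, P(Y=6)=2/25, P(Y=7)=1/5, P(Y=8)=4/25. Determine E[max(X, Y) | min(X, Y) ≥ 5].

P(min(X, Y) ≥ 5) = 1/5.
Summing max(X,Y)·P(x,y) over outcomes with min(X, Y) ≥ 5 gives 101/75.
E[max(X, Y) | min(X, Y) ≥ 5] = (101/75) / (1/5) = 101/15.

101/15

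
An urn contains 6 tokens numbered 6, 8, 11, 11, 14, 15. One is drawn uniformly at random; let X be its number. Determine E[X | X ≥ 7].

P(X ≥ 7) = 5/6.
Σ over the event: 8·1/6 + 11·1/3 + 14·1/6 + 15·1/6 = 59/6.
E[X | X ≥ 7] = (59/6) / (5/6) = 59/5.

59/5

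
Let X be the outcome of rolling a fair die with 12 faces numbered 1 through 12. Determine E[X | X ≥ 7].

19/2

Given X ≥ 7, X is equally likely to be any of {7, 8, 9, 10, 11, 12}.
E[X | X ≥ 7] = (7 + 8 + 9 + 10 + 11 + 12) / 6 = 19/2.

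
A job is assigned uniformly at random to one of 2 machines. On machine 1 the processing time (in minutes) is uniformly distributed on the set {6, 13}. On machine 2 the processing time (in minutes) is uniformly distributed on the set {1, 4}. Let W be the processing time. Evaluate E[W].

E[W | machine 1] = (6+13)/2 = 19/2.
E[W | machine 2] = (1+4)/2 = 5/2.
By the law of total expectation,
E[W] = (1/2)·(19/2) + (1/2)·(5/2) = 6.

6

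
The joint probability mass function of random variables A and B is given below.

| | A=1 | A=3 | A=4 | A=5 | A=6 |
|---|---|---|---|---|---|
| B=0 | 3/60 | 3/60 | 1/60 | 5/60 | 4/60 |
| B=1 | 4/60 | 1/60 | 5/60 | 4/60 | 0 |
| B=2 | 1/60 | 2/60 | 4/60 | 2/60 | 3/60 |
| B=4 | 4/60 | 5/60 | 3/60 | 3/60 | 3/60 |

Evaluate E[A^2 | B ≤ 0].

P(B ≤ 0) = 4/15.
Σ A^2·P over the event = 1·(3/60) + 9·(3/60) + 16·(1/60) + 25·(5/60) + 36·(4/60) = 21/4.
E[A^2 | B ≤ 0] = (21/4) / (4/15) = 315/16.

315/16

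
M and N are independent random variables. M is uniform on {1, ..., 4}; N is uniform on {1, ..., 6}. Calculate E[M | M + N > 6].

Outcomes with M + N > 6: (1,6), (2,5), (2,6), (3,4), (3,5), (3,6), (4,3), (4,4), (4,5), (4,6), each with probability 1/24.
E[M | M + N > 6] = (1 + 2 + 2 + 3 + 3 + 3 + 4 + 4 + 4 + 4) / 10 = 3.

3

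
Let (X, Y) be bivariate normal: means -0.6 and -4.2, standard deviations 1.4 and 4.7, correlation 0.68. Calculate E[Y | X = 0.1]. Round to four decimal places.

The regression of Y on X has slope ρ·σ_Y/σ_X and passes through (μ_X, μ_Y).
E[Y | X=0.1] = -4.2 + (0.68)·(4.7/1.4)·(0.1 − (-0.6)) = -4.2 + (2.2829)·(0.7) = -2.6020.

-2.6020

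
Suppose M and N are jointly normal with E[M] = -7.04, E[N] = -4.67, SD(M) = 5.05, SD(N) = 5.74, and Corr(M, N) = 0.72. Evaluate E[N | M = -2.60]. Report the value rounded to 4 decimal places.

For a bivariate normal, E[N | M=x] = μ_N + ρ·(σ_N/σ_M)·(x − μ_M).
E[N | M=-2.60] = -4.67 + (0.72)·(5.74/5.05)·(-2.60 − (-7.04)) = -4.67 + (0.81838)·(4.44) = -1.0364.

-1.0364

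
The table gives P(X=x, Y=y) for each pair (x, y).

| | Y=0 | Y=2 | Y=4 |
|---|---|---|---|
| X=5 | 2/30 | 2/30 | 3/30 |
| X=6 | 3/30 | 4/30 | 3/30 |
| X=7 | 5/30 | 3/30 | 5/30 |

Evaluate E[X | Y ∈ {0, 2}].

P(Y ∈ {0, 2}) = 19/30.
Σ X·P over the event = 5·(2/30) + 5·(2/30) + 6·(3/30) + 6·(4/30) + 7·(5/30) + 7·(3/30) = 59/15.
E[X | Y ∈ {0, 2}] = (59/15) / (19/30) = 118/19.

118/19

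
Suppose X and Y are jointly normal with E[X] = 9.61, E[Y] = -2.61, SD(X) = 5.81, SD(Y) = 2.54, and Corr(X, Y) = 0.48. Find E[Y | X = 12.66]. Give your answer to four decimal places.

-1.9700

For a bivariate normal, E[Y | X=x] = μ_Y + ρ·(σ_Y/σ_X)·(x − μ_X).
E[Y | X=12.66] = -2.61 + (0.48)·(2.54/5.81)·(12.66 − (9.61)) = -2.61 + (0.20985)·(3.05) = -1.9700.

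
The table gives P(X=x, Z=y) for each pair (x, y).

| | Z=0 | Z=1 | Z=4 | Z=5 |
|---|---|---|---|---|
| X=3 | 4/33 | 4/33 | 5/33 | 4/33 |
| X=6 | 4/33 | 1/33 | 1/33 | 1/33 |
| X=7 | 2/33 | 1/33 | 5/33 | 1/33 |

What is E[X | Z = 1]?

P(Z = 1) = 2/11.
Σ X·P over the event = 3·(4/33) + 6·(1/33) + 7·(1/33) = 25/33.
E[X | Z = 1] = (25/33) / (2/11) = 25/6.

25/6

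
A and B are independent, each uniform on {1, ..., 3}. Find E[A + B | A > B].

P(A > B) = 1/3.
Summing (A+B)·P(x,y) over outcomes with A > B gives 4/3.
E[A + B | A > B] = (4/3) / (1/3) = 4.

4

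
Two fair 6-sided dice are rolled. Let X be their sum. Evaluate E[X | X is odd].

P(X is odd) = 1/2.
Σ over the event: 3·1/18 + 5·1/9 + 7·1/6 + 9·1/9 + 11·1/18 = 7/2.
E[X | X is odd] = (7/2) / (1/2) = 7.

7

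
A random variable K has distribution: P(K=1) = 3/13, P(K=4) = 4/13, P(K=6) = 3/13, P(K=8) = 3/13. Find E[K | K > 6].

P(K > 6) = 3/13.
Σ over the event: 8·3/13 = 24/13.
E[K | K > 6] = (24/13) / (3/13) = 8.

8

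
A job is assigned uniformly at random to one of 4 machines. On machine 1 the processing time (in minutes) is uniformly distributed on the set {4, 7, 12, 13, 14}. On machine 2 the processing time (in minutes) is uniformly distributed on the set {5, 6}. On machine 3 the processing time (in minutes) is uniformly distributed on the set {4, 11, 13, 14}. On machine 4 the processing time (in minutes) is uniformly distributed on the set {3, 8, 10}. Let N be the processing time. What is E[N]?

33/4

E[N | machine 1] = (4+7+12+13+14)/5 = 10.
E[N | machine 2] = (5+6)/2 = 11/2.
E[N | machine 3] = (4+11+13+14)/4 = 21/2.
E[N | machine 4] = (3+8+10)/3 = 7.
E[N] = (1/4)·(10) + (1/4)·(11/2) + (1/4)·(21/2) + (1/4)·(7) = 33/4.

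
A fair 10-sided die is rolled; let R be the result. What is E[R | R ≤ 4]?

5/2

Given R ≤ 4, R is equally likely to be any of {1, 2, 3, 4}.
E[R | R ≤ 4] = (1 + 2 + 3 + 4) / 4 = 5/2.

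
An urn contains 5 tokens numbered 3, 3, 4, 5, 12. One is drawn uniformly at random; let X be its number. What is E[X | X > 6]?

12

P(X > 6) = 1/5.
Σ over the event: 12·1/5 = 12/5.
E[X | X > 6] = (12/5) / (1/5) = 12.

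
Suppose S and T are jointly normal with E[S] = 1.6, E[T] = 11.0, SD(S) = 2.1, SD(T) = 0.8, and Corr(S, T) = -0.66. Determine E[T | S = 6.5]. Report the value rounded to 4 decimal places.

9.7680

E[T | S=x] = μ_T + ρ(σ_T/σ_S)(x − μ_S) for jointly normal variables.
E[T | S=6.5] = 11.0 + (-0.66)·(0.8/2.1)·(6.5 − (1.6)) = 11.0 + (-0.25143)·(4.9) = 9.7680.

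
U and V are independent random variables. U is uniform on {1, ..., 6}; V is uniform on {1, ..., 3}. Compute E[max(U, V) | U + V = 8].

Outcomes with U + V = 8: (5,3), (6,2), each with probability 1/18.
E[max(U, V) | U + V = 8] = (5 + 6) / 2 = 11/2.

11/2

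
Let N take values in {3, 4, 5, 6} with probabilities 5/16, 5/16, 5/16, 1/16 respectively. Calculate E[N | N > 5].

P(N > 5) = 1/16.
Σ over the event: 6·1/16 = 3/8.
E[N | N > 5] = (3/8) / (1/16) = 6.

6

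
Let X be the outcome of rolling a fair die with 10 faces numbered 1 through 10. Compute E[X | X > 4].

15/2

Given X > 4, X is equally likely to be any of {5, 6, 7, 8, 9, 10}.
E[X | X > 4] = (5 + 6 + 7 + 8 + 9 + 10) / 6 = 15/2.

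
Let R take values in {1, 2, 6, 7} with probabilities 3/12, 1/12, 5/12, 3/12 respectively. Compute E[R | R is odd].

4

P(R is odd) = 1/2.
Σ over the event: 1·1/4 + 7·1/4 = 2.
E[R | R is odd] = (2) / (1/2) = 4.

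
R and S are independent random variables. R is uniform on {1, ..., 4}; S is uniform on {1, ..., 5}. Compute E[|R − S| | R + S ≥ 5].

P(R + S ≥ 5) = 7/10.
Summing |R−S|·P(x,y) over outcomes with R + S ≥ 5 gives 6/5.
E[|R − S| | R + S ≥ 5] = (6/5) / (7/10) = 12/7.

12/7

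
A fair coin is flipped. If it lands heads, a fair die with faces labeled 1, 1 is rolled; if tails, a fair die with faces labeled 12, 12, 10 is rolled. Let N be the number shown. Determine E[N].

37/6

E[N | heads] = (1+1)/2 = 1.
E[N | tails] = (12+12+10)/3 = 34/3.
E[N] = (1/2)·(1) + (1/2)·(34/3) = 37/6.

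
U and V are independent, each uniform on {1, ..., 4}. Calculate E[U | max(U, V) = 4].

Outcomes with max(U, V) = 4: (1,4), (2,4), (3,4), (4,1), (4,2), (4,3), (4,4), each with probability 1/16.
E[U | max(U, V) = 4] = (1 + 2 + 3 + 4 + 4 + 4 + 4) / 7 = 22/7.

22/7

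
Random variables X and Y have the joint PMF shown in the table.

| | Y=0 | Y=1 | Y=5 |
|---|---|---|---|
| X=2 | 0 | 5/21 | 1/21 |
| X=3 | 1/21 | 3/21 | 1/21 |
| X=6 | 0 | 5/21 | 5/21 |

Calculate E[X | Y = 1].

P(Y = 1) = 13/21.
Σ X·P over the event = 2·(5/21) + 3·(3/21) + 6·(5/21) = 7/3.
E[X | Y = 1] = (7/3) / (13/21) = 49/13.

49/13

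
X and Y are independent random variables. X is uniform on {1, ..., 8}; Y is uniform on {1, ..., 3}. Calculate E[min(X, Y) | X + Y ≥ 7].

13/6

P(X + Y ≥ 7) = 1/2.
Summing min(X,Y)·P(x,y) over outcomes with X + Y ≥ 7 gives 13/12.
E[min(X, Y) | X + Y ≥ 7] = (13/12) / (1/2) = 13/6.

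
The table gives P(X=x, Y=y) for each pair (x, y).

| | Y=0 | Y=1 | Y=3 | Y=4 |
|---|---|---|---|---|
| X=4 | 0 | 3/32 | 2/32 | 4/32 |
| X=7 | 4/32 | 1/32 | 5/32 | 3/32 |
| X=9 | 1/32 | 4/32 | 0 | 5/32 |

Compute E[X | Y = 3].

43/7

P(Y = 3) = 7/32.
Σ X·P over the event = 4·(2/32) + 7·(5/32) = 43/32.
E[X | Y = 3] = (43/32) / (7/32) = 43/7.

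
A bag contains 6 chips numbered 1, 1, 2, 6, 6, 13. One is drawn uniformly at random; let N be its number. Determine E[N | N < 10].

P(N < 10) = 5/6.
Σ over the event: 1·1/3 + 2·1/6 + 6·1/3 = 8/3.
E[N | N < 10] = (8/3) / (5/6) = 16/5.

16/5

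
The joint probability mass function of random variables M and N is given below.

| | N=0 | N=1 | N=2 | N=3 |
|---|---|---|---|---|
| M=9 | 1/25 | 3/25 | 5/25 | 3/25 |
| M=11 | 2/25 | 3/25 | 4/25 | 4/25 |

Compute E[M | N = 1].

10

P(N = 1) = 6/25.
Σ M·P over the event = 9·(3/25) + 11·(3/25) = 12/5.
E[M | N = 1] = (12/5) / (6/25) = 10.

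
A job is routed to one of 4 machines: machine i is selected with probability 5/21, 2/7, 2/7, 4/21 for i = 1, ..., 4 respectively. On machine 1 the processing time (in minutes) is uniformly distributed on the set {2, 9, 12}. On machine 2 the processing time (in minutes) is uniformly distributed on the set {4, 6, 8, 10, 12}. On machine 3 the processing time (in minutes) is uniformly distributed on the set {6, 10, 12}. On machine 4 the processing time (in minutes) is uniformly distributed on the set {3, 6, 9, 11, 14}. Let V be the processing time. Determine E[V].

E[V | machine 1] = (2+9+12)/3 = 23/3.
E[V | machine 2] = (4+6+8+10+12)/5 = 8.
E[V | machine 3] = (6+10+12)/3 = 28/3.
E[V | machine 4] = (3+6+9+11+14)/5 = 43/5.
E[V] = (5/21)·(23/3) + (2/7)·(8) + (2/7)·(28/3) + (4/21)·(43/5) = 2651/315.

2651/315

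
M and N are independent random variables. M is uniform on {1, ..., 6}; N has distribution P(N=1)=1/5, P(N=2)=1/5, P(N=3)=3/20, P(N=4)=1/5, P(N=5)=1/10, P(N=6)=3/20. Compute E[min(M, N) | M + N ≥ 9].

123/29

P(M + N ≥ 9) = 29/120.
Summing min(M,N)·P(x,y) over outcomes with M + N ≥ 9 gives 41/40.
E[min(M, N) | M + N ≥ 9] = (41/40) / (29/120) = 123/29.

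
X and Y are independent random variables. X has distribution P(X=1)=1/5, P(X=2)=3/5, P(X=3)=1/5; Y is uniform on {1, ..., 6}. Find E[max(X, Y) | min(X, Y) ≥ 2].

81/20

P(min(X, Y) ≥ 2) = 2/3.
Summing max(X,Y)·P(x,y) over outcomes with min(X, Y) ≥ 2 gives 27/10.
E[max(X, Y) | min(X, Y) ≥ 2] = (27/10) / (2/3) = 81/20.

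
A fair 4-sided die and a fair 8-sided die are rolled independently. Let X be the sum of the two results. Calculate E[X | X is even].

7

P(X is even) = 1/2.
Σ over the event: 2·1/32 + 4·3/32 + 6·1/8 + 8·1/8 + 10·3/32 + 12·1/32 = 7/2.
E[X | X is even] = (7/2) / (1/2) = 7.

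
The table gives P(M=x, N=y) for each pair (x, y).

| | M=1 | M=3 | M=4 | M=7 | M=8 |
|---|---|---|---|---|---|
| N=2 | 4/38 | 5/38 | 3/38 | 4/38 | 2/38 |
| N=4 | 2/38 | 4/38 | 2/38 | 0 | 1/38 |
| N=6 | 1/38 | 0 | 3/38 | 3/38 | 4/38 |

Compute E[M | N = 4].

10/3

P(N = 4) = 9/38.
Σ M·P over the event = 1·(2/38) + 3·(4/38) + 4·(2/38) + 8·(1/38) = 15/19.
E[M | N = 4] = (15/19) / (9/38) = 10/3.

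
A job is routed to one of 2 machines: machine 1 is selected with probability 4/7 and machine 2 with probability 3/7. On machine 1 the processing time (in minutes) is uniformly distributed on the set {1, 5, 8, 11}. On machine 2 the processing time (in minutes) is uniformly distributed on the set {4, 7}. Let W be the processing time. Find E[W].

83/14

E[W | machine 1] = (1+5+8+11)/4 = 25/4.
E[W | machine 2] = (4+7)/2 = 11/2.
By the law of total expectation,
E[W] = (4/7)·(25/4) + (3/7)·(11/2) = 83/14.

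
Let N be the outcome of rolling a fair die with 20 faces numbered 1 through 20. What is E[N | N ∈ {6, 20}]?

P(N ∈ {6, 20}) = 1/10.
Σ over the event: 6·1/20 + 20·1/20 = 13/10.
E[N | N ∈ {6, 20}] = (13/10) / (1/10) = 13.

13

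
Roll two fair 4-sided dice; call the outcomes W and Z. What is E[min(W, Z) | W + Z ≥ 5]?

23/10

Outcomes with W + Z ≥ 5: (1,4), (2,3), (2,4), (3,2), (3,3), (3,4), (4,1), (4,2), (4,3), (4,4), each with probability 1/16.
E[min(W, Z) | W + Z ≥ 5] = (1 + 2 + 2 + 2 + 3 + 3 + 1 + 2 + 3 + 4) / 10 = 23/10.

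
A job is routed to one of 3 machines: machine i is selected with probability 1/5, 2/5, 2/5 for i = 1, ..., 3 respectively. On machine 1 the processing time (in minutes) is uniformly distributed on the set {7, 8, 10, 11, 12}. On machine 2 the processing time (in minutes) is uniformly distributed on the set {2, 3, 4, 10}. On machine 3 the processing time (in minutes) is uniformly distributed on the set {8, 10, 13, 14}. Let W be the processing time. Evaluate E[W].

E[W | machine 1] = (7+8+10+11+12)/5 = 48/5.
E[W | machine 2] = (2+3+4+10)/4 = 19/4.
E[W | machine 3] = (8+10+13+14)/4 = 45/4.
E[W] = (1/5)·(48/5) + (2/5)·(19/4) + (2/5)·(45/4) = 208/25.

208/25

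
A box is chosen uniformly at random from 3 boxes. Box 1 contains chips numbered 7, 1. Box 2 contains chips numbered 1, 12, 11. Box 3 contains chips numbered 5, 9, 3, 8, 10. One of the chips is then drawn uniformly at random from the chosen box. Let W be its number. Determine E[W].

19/3

E[W | box 1] = (7+1)/2 = 4.
E[W | box 2] = (1+12+11)/3 = 8.
E[W | box 3] = (5+9+3+8+10)/5 = 7.
E[W] = (1/3)·(4) + (1/3)·(8) + (1/3)·(7) = 19/3.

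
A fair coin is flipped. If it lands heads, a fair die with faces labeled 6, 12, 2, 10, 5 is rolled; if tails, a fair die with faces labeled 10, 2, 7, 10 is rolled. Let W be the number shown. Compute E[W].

57/8

E[W | heads] = (6+12+2+10+5)/5 = 7.
E[W | tails] = (10+2+7+10)/4 = 29/4.
E[W] = (1/2)·(7) + (1/2)·(29/4) = 57/8.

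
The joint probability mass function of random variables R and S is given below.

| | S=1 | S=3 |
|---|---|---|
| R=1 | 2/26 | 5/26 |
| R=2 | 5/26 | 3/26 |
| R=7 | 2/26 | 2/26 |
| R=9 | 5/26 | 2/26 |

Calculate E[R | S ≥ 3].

P(S ≥ 3) = 6/13.
Σ R·P over the event = 1·(5/26) + 2·(3/26) + 7·(2/26) + 9·(2/26) = 43/26.
E[R | S ≥ 3] = (43/26) / (6/13) = 43/12.

43/12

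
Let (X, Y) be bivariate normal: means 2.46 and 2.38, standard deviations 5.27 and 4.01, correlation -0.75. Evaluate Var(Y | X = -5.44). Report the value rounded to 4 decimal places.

For a bivariate normal, Var(Y | X=x) = σ_Y²(1 − ρ²).
Var(Y | X=-5.44) = (4.01)²·(1 − (-0.75)²) = 16.0801·0.4375 = 7.0350.

7.0350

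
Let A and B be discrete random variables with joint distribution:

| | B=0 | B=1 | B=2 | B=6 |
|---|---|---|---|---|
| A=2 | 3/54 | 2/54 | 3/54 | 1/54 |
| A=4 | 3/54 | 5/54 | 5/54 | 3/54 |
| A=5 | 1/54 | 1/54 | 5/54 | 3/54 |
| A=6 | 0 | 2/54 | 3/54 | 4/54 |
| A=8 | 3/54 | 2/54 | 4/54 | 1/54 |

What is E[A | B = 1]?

P(B = 1) = 2/9.
Σ A·P over the event = 2·(2/54) + 4·(5/54) + 5·(1/54) + 6·(2/54) + 8·(2/54) = 19/18.
E[A | B = 1] = (19/18) / (2/9) = 19/4.

19/4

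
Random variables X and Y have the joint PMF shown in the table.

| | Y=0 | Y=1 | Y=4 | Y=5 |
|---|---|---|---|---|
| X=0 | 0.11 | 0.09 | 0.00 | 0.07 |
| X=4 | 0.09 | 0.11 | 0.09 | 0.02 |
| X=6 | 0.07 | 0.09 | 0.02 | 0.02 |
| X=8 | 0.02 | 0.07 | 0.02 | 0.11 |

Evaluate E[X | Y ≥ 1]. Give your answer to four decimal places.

4.5915

P(Y ≥ 1) = 0.71.
Summing X·P(X=x,Y=y) over the conditioning event gives 3.26.
E[X | Y ≥ 1] = (3.26) / (0.71) = 4.5915.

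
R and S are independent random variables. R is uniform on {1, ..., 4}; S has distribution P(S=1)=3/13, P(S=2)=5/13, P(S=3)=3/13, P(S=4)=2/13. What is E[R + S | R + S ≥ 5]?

P(R + S ≥ 5) = 15/26.
Summing (R+S)·P(x,y) over outcomes with R + S ≥ 5 gives 44/13.
E[R + S | R + S ≥ 5] = (44/13) / (15/26) = 88/15.

88/15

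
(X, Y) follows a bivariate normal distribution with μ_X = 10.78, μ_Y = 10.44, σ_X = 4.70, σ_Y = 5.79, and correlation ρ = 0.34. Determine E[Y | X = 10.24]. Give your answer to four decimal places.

10.2138

For a bivariate normal, E[Y | X=x] = μ_Y + ρ·(σ_Y/σ_X)·(x − μ_X).
E[Y | X=10.24] = 10.44 + (0.34)·(5.79/4.70)·(10.24 − (10.78)) = 10.44 + (0.41885)·(-0.54) = 10.2138.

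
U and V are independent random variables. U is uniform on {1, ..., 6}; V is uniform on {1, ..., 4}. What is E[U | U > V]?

32/7

P(U > V) = 7/12.
Summing U·P(x,y) over outcomes with U > V gives 8/3.
E[U | U > V] = (8/3) / (7/12) = 32/7.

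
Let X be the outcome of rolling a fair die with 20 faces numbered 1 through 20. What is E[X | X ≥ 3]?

23/2

P(X ≥ 3) = 9/10.
E[X | X ≥ 3] = (207/20) / (9/10) = 23/2.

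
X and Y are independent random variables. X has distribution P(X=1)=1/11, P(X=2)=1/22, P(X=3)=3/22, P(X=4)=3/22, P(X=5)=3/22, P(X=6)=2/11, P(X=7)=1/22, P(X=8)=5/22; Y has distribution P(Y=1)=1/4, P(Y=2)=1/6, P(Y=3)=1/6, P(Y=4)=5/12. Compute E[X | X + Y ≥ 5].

1281/236

P(X + Y ≥ 5) = 59/66.
Summing X·P(x,y) over outcomes with X + Y ≥ 5 gives 427/88.
E[X | X + Y ≥ 5] = (427/88) / (59/66) = 1281/236.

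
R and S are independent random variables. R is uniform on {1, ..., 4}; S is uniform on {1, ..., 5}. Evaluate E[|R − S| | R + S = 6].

Outcomes with R + S = 6: (1,5), (2,4), (3,3), (4,2), each with probability 1/20.
E[|R − S| | R + S = 6] = (4 + 2 + 0 + 2) / 4 = 2.

2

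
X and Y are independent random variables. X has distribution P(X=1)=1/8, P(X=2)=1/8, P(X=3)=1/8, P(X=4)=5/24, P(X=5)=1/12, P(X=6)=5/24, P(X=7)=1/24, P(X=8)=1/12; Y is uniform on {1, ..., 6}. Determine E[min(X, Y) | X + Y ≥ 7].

P(X + Y ≥ 7) = 2/3.
Summing min(X,Y)·P(x,y) over outcomes with X + Y ≥ 7 gives 323/144.
E[min(X, Y) | X + Y ≥ 7] = (323/144) / (2/3) = 323/96.

323/96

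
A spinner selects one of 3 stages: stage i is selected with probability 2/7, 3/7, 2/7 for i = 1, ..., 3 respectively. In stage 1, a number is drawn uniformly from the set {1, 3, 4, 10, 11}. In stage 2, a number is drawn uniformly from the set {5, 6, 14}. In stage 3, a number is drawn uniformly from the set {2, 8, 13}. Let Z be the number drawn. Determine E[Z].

779/105

E[Z | stage 1] = (1+3+4+10+11)/5 = 29/5.
E[Z | stage 2] = (5+6+14)/3 = 25/3.
E[Z | stage 3] = (2+8+13)/3 = 23/3.
By the law of total expectation,
E[Z] = (2/7)·(29/5) + (3/7)·(25/3) + (2/7)·(23/3) = 779/105.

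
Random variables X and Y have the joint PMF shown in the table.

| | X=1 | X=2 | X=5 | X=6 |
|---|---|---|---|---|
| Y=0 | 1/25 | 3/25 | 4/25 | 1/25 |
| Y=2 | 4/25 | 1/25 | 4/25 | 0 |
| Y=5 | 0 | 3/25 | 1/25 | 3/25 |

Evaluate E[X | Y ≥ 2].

55/16

P(Y ≥ 2) = 16/25.
Summing X·P(X=x,Y=y) over the conditioning event gives 11/5.
E[X | Y ≥ 2] = (11/5) / (16/25) = 55/16.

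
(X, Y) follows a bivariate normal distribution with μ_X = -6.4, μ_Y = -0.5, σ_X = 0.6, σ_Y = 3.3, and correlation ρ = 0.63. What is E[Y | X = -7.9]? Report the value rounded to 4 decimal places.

The regression of Y on X has slope ρ·σ_Y/σ_X and passes through (μ_X, μ_Y).
E[Y | X=-7.9] = -0.5 + (0.63)·(3.3/0.6)·(-7.9 − (-6.4)) = -0.5 + (3.465)·(-1.5) = -5.6975.

-5.6975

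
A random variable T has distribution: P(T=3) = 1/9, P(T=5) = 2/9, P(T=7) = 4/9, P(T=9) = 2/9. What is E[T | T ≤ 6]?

P(T ≤ 6) = 1/3.
Σ over the event: 3·1/9 + 5·2/9 = 13/9.
E[T | T ≤ 6] = (13/9) / (1/3) = 13/3.

13/3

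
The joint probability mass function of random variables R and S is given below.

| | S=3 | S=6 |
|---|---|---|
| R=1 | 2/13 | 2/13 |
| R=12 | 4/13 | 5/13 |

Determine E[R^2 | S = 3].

P(S = 3) = 6/13.
Σ R^2·P over the event = 1·(2/13) + 144·(4/13) = 578/13.
E[R^2 | S = 3] = (578/13) / (6/13) = 289/3.

289/3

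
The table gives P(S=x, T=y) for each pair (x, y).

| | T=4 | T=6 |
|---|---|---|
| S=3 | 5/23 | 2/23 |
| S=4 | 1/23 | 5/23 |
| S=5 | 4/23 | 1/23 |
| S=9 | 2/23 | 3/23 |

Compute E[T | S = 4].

P(S = 4) = 6/23.
Σ T·P over the event = 4·(1/23) + 6·(5/23) = 34/23.
E[T | S = 4] = (34/23) / (6/23) = 17/3.

17/3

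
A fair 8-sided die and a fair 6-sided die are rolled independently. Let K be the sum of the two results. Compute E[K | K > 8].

P(K > 8) = 7/16.
Σ over the event: 9·1/8 + 10·5/48 + 11·1/12 + 12·1/16 + 13·1/24 + 14·1/48 = 14/3.
E[K | K > 8] = (14/3) / (7/16) = 32/3.

32/3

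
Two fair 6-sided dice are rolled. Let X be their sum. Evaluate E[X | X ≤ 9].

94/15

P(X ≤ 9) = 5/6.
Σ over the event: 2·1/36 + 3·1/18 + 4·1/12 + 5·1/9 + 6·5/36 + 7·1/6 + 8·5/36 + 9·1/9 = 47/9.
E[X | X ≤ 9] = (47/9) / (5/6) = 94/15.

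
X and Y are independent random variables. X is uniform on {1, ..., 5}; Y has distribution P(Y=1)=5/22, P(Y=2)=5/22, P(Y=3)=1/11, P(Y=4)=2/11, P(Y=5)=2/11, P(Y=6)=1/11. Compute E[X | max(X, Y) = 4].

22/7

P(max(X, Y) = 4) = 14/55.
Summing X·P(x,y) over outcomes with max(X, Y) = 4 gives 4/5.
E[X | max(X, Y) = 4] = (4/5) / (14/55) = 22/7.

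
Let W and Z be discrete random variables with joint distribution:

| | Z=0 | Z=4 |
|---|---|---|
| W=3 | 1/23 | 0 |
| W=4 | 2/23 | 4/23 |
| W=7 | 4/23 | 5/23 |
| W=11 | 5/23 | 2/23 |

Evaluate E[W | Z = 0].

47/6

P(Z = 0) = 12/23.
Σ W·P over the event = 3·(1/23) + 4·(2/23) + 7·(4/23) + 11·(5/23) = 94/23.
E[W | Z = 0] = (94/23) / (12/23) = 47/6.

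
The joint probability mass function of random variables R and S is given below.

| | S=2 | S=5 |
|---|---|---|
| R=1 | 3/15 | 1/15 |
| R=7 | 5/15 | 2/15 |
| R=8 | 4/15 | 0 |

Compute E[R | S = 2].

35/6

P(S = 2) = 4/5.
Σ R·P over the event = 1·(3/15) + 7·(5/15) + 8·(4/15) = 14/3.
E[R | S = 2] = (14/3) / (4/5) = 35/6.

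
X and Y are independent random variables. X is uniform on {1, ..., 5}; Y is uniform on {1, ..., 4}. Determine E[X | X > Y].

4

P(X > Y) = 1/2.
Summing X·P(x,y) over outcomes with X > Y gives 2.
E[X | X > Y] = (2) / (1/2) = 4.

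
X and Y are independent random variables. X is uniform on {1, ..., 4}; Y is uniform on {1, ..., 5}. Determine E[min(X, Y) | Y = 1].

1

Outcomes with Y = 1: (1,1), (2,1), (3,1), (4,1), each with probability 1/20.
E[min(X, Y) | Y = 1] = (1 + 1 + 1 + 1) / 4 = 1.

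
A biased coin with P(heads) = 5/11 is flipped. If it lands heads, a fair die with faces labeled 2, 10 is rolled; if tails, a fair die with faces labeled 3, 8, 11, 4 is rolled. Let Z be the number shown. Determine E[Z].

69/11

E[Z | heads] = (2+10)/2 = 6.
E[Z | tails] = (3+8+11+4)/4 = 13/2.
E[Z] = (5/11)·(6) + (6/11)·(13/2) = 69/11.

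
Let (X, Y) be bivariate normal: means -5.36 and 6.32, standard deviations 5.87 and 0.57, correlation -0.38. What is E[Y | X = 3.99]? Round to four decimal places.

5.9750

The regression of Y on X has slope ρ·σ_Y/σ_X and passes through (μ_X, μ_Y).
E[Y | X=3.99] = 6.32 + (-0.38)·(0.57/5.87)·(3.99 − (-5.36)) = 6.32 + (-0.036899)·(9.35) = 5.9750.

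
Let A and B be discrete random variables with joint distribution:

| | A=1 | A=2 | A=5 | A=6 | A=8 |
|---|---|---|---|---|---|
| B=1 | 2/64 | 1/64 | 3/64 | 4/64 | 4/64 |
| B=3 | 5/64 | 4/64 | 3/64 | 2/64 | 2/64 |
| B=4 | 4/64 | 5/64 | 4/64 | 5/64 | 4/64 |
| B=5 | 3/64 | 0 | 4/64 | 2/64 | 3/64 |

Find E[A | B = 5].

59/12

P(B = 5) = 3/16.
Summing A·P(A=x,B=y) over the conditioning event gives 59/64.
E[A | B = 5] = (59/64) / (3/16) = 59/12.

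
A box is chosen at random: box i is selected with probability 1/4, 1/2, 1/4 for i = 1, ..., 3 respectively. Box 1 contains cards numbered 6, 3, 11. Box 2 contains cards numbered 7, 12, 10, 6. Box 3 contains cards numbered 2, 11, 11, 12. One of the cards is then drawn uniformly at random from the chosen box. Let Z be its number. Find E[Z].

199/24

E[Z | box 1] = (6+3+11)/3 = 20/3.
E[Z | box 2] = (7+12+10+6)/4 = 35/4.
E[Z | box 3] = (2+11+11+12)/4 = 9.
E[Z] = (1/4)·(20/3) + (1/2)·(35/4) + (1/4)·(9) = 199/24.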